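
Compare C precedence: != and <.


'<' is relational (level 7); '!=' is equality (level 6)
Higher level binds tighter
'<' has higher precedence than '!='


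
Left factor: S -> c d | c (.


Common prefix: 'c'
Factored: S -> c S', S' -> d | (


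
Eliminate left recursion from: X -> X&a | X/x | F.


Left-recursive alternatives: X&a, X/x; non-recursive: F
Introduce X': X -> FX', X' -> &aX' | /xX' | ε


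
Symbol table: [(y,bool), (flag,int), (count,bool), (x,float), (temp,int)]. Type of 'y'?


Lookup 'y' → type bool


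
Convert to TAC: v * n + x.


Break into single-operator statements:
t1 = v * n
t2 = t1 + x


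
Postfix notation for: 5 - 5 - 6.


Left to right (same or higher precedence on left)
Postfix: 5 5 - 6 -


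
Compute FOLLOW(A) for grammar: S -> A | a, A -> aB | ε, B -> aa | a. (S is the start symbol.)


$ ∈ FOLLOW(S). For each A -> αBβ: add FIRST(β)\{ε} to FOLLOW(B); if β nullable, add FOLLOW(A).
FOLLOW(A) = {$}


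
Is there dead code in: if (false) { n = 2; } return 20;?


condition is constant false, so the whole block is unreachable
Dead: 'if (false) { n = 2; }'


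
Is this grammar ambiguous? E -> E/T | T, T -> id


precedence layered via separate nonterminal T: deterministic
Unambiguous


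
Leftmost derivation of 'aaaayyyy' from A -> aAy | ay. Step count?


Derivation: A => aAy => aaAyy => aaaAyyy => aaaayyyy
Steps: 4


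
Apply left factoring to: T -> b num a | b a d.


Common prefix: 'b'
Factored: T -> b T', T' -> num a | a d


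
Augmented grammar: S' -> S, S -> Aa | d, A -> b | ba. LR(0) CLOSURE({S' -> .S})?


Start: S' -> .S
For each item with dot before a nonterminal B, add B -> .γ for every B-production
Closure: [S' -> .S, S -> .Aa, S -> .d, A -> .b, A -> .ba]


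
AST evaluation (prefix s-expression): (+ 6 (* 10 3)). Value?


Evaluate inner: (* 10 3) = 30
Evaluate root: (+ 6 30) = 36
Result: 36


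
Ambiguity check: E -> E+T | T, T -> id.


precedence layered via separate nonterminal T: deterministic
Unambiguous


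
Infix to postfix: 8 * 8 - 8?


Left to right (same or higher precedence on left)
Postfix: 8 8 * 8 -


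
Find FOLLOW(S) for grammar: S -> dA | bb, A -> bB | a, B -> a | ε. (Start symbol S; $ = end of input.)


$ ∈ FOLLOW(S). For each A -> αBβ: add FIRST(β)\{ε} to FOLLOW(B); if β nullable, add FOLLOW(A).
FOLLOW(S) = {$}


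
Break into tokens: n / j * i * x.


Scan left to right, longest-match per lexeme
Tokens: ID(n), OP(/), ID(j), OP(*), ID(i), OP(*), ID(x)


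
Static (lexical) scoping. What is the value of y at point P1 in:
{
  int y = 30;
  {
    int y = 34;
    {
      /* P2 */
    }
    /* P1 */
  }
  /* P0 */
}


y declared in the same block as P1
y = 34


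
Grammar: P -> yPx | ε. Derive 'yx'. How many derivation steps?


Derivation: P => yPx => yx
Steps: 2


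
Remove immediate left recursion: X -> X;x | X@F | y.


Left-recursive alternatives: X;x, X@F; non-recursive: y
Introduce X': X -> yX', X' -> ;xX' | @FX' | ε


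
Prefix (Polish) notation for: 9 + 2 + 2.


left-to-right (same/higher precedence on left): tree is (+ (+ 9 2) 2)
Prefix: + + 9 2 2


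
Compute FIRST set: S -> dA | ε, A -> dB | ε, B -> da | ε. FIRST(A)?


Per alternative of A: FIRST(dB) = {d}; FIRST(ε) = {ε}
FIRST(A) = {d, ε}


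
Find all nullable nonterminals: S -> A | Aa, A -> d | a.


A nonterminal is nullable iff some alternative derives ε (directly, or every symbol in it is nullable)
Nullable: {}


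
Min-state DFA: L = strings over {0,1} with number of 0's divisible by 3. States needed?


Track (count of 0) mod 3: states 0..2, accept at 0
Minimal DFA: 3 states


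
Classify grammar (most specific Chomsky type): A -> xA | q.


Right-linear: every RHS is a terminal or a terminal followed by one nonterminal
Classification: Type 3 (Regular)


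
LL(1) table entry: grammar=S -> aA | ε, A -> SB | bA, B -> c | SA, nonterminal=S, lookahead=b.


For [S, b]: ε is nullable and 'b' ∈ FOLLOW(S)
Entry: S -> ε


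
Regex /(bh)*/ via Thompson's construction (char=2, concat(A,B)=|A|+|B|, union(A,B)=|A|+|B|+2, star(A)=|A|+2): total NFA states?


Syntax tree has 2 char leaf(s), 0 union(s), 1 star(s)
chars contribute 2×2 = 4; each union adds +2; each star adds +2
Total: 4 + 0 + 2 = 6 states


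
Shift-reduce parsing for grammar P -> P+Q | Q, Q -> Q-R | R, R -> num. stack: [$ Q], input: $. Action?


lookahead ∉ {-} so Q won't extend; reduce P -> Q
Action: reduce (P -> Q)


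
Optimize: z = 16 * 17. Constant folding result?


16 * 17 = 272 at compile time
Optimized: z = 272


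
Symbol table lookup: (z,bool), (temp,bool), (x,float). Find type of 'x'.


Lookup 'x' → type float


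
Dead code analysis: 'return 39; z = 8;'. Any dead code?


statement follows a return and is unreachable
Dead: 'z = 8'


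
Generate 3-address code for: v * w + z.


Break into single-operator statements:
t1 = v * w
t2 = t1 + z


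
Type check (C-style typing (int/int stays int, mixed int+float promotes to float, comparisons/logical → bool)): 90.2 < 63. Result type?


Operand types: float < int
Rule: comparison yields bool
Result type: bool


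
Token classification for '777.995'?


Pattern: digits with a decimal point
Type: FLOAT_LITERAL


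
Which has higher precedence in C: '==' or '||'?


'==' is equality (level 6); '||' is logical OR (level 1)
Higher level binds tighter
'==' has higher precedence than '||'


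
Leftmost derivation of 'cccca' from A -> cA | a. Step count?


Derivation: A => cA => ccA => cccA => ccccA => cccca
Steps: 5


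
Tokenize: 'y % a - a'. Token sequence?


Scan left to right, longest-match per lexeme
Tokens: ID(y), OP(%), ID(a), OP(-), ID(a)


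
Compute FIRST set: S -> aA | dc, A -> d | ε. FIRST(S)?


Per alternative of S: FIRST(aA) = {a}; FIRST(dc) = {d}
FIRST(S) = {a, d}


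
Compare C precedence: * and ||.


'*' is multiplicative (level 10); '||' is logical OR (level 1)
Higher level binds tighter
'*' has higher precedence than '||'


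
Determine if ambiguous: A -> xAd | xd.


balanced x^n…d^n: each string has a unique parse
Unambiguous


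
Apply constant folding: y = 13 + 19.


13 + 19 = 32 at compile time
Optimized: y = 32


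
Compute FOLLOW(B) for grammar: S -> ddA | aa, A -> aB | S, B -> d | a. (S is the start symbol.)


$ ∈ FOLLOW(S). For each A -> αBβ: add FIRST(β)\{ε} to FOLLOW(B); if β nullable, add FOLLOW(A).
FOLLOW(B) = {$}


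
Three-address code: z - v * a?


Break into single-operator statements:
t1 = v * a
t2 = z - t1


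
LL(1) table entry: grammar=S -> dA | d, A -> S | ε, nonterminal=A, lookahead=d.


For [A, d]: 'd' ∈ FIRST(S)
Entry: A -> S


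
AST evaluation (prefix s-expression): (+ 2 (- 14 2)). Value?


Evaluate inner: (- 14 2) = 12
Evaluate root: (+ 2 12) = 14
Result: 14


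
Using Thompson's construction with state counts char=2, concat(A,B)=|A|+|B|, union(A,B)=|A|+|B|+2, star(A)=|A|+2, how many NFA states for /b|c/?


Syntax tree has 2 char leaf(s), 1 union(s), 0 star(s)
chars contribute 2×2 = 4; each union adds +2; each star adds +2
Total: 4 + 2 + 0 = 6 states


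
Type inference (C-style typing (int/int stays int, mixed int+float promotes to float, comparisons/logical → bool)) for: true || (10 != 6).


Operand types: bool || bool
Rule: logical operators take bool operands and yield bool
Result type: bool


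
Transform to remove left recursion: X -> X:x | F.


Left-recursive alternatives: X:x; non-recursive: F
Introduce X': X -> FX', X' -> :xX' | ε


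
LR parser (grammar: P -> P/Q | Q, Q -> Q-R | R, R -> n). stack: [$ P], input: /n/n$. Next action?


shift '/' to continue P -> P/Q
Action: shift


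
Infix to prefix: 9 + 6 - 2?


left-to-right (same/higher precedence on left): tree is (- (+ 9 6) 2)
Prefix: - + 9 6 2


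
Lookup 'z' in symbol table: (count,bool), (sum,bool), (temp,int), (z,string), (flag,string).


Lookup 'z' → type string


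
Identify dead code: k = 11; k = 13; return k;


first assignment to k is overwritten before any read
Dead: 'k = 11'


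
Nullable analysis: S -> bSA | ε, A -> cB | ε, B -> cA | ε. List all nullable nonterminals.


A nonterminal is nullable iff some alternative derives ε (directly, or every symbol in it is nullable)
Nullable: {A, B, S}


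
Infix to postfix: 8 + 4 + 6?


Left to right (same or higher precedence on left)
Postfix: 8 4 + 6 +


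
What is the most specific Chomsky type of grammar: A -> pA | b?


Right-linear: every RHS is a terminal or a terminal followed by one nonterminal
Classification: Type 3 (Regular)


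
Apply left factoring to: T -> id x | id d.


Common prefix: 'id'
Factored: T -> id T', T' -> x | d


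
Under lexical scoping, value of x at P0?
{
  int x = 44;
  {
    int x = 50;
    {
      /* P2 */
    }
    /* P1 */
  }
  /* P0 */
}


x declared in the same block as P0
x = 44


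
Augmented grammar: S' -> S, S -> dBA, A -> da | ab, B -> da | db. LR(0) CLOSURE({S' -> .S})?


Start: S' -> .S
For each item with dot before a nonterminal B, add B -> .γ for every B-production
Closure: [S' -> .S, S -> .dBA]


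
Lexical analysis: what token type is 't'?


Pattern: letter/underscore followed by alphanumerics, not a keyword
Type: IDENTIFIER


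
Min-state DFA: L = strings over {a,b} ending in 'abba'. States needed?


Track the longest suffix of input matching a prefix of 'abba': 5 classes (prefixes of length 0..4)
Minimal DFA: 5 states


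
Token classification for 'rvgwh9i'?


Pattern: letter/underscore followed by alphanumerics, not a keyword
Type: IDENTIFIER


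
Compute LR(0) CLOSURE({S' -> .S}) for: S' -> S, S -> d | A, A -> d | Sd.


Start: S' -> .S
For each item with dot before a nonterminal B, add B -> .γ for every B-production
Closure: [S' -> .S, S -> .d, S -> .A, A -> .d, A -> .Sd]


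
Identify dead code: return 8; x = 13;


statement follows a return and is unreachable
Dead: 'x = 13'


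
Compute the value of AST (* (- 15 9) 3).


Evaluate inner: (- 15 9) = 6
Evaluate root: (* 6 3) = 18
Result: 18


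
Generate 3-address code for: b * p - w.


Break into single-operator statements:
t1 = b * p
t2 = t1 - w


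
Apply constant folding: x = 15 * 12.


15 * 12 = 180 at compile time
Optimized: x = 180


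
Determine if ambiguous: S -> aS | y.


right-linear, alternatives start with distinct terminals 'a' vs 'y': unique leftmost derivation
Unambiguous


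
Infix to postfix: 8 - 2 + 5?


Left to right (same or higher precedence on left)
Postfix: 8 2 - 5 +


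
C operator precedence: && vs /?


'/' is multiplicative (level 10); '&&' is logical AND (level 2)
Higher level binds tighter
'/' has higher precedence than '&&'


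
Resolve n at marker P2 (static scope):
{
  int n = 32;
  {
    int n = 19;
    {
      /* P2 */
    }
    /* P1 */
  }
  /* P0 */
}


P2's block does not declare n; resolves to the enclosing declaration at depth 1
n = 19


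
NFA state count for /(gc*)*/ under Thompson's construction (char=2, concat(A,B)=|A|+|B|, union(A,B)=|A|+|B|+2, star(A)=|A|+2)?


Syntax tree has 2 char leaf(s), 0 union(s), 2 star(s)
chars contribute 2×2 = 4; each union adds +2; each star adds +2
Total: 4 + 0 + 4 = 8 states


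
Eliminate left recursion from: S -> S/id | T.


Left-recursive alternatives: S/id; non-recursive: T
Introduce S': S -> TS', S' -> /idS' | ε


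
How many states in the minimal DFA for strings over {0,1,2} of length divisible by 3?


Track length mod 3: states 0..2, accept at 0
Minimal DFA: 3 states


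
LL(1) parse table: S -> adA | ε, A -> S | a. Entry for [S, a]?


For [S, a]: 'a' ∈ FIRST(adA)
Entry: S -> adA


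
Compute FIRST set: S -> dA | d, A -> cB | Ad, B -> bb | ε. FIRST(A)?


Per alternative of A: FIRST(cB) = {c}; FIRST(Ad) = {c}
FIRST(A) = {c}


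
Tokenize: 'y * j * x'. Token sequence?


Scan left to right, longest-match per lexeme
Tokens: ID(y), OP(*), ID(j), OP(*), ID(x)


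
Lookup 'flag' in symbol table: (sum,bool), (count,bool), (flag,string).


Lookup 'flag' → type string


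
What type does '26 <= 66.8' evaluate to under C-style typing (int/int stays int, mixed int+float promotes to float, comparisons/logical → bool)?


Operand types: int <= float
Rule: comparison yields bool
Result type: bool


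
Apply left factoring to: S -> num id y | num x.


Common prefix: 'num'
Factored: S -> num S', S' -> id y | x


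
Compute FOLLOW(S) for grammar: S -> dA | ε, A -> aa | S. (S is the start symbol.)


$ ∈ FOLLOW(S). For each A -> αBβ: add FIRST(β)\{ε} to FOLLOW(B); if β nullable, add FOLLOW(A).
FOLLOW(S) = {$}


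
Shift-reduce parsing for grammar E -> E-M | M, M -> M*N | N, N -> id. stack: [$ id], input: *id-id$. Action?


'id' on top is the handle for N -> id
Action: reduce (N -> id)


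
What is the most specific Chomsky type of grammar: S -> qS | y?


Right-linear: every RHS is a terminal or a terminal followed by one nonterminal
Classification: Type 3 (Regular)


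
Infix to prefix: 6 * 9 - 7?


left-to-right (same/higher precedence on left): tree is (- (* 6 9) 7)
Prefix: - * 6 9 7


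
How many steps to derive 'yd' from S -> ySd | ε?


Derivation: S => ySd => yd
Steps: 2


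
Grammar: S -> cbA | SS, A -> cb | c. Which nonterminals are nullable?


A nonterminal is nullable iff some alternative derives ε (directly, or every symbol in it is nullable)
Nullable: {}


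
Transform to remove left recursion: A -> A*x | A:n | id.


Left-recursive alternatives: A*x, A:n; non-recursive: id
Introduce A': A -> idA', A' -> *xA' | :nA' | ε


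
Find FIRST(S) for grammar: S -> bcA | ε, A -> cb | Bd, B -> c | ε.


Per alternative of S: FIRST(bcA) = {b}; FIRST(ε) = {ε}
FIRST(S) = {b, ε}


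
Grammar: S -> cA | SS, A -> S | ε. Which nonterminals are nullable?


A nonterminal is nullable iff some alternative derives ε (directly, or every symbol in it is nullable)
Nullable: {A}


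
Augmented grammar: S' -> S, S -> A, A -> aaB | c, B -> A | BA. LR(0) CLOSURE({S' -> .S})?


Start: S' -> .S
For each item with dot before a nonterminal B, add B -> .γ for every B-production
Closure: [S' -> .S, S -> .A, A -> .aaB, A -> .c]


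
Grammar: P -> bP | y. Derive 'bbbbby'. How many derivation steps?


Derivation: P => bP => bbP => bbbP => bbbbP => bbbbbP => bbbbby
Steps: 6


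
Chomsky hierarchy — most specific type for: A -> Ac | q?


Left-linear: every RHS is a terminal or one nonterminal followed by a terminal
Classification: Type 3 (Regular)


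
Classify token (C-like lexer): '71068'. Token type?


Pattern: digits only
Type: INTEGER_LITERAL


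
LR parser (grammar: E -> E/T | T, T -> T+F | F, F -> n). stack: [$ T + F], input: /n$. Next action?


handle 'T+F' on top
Action: reduce (T -> T+F)


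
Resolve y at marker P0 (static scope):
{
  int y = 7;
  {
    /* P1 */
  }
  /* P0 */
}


y declared in the same block as P0
y = 7


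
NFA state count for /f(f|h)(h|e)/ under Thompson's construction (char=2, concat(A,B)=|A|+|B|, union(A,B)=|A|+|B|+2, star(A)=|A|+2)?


Syntax tree has 5 char leaf(s), 2 union(s), 0 star(s)
chars contribute 5×2 = 10; each union adds +2; each star adds +2
Total: 10 + 4 + 0 = 14 states


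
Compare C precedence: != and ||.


'!=' is equality (level 6); '||' is logical OR (level 1)
Higher level binds tighter
'!=' has higher precedence than '||'


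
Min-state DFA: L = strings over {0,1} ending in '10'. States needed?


Track the longest suffix of input matching a prefix of '10': 3 classes (prefixes of length 0..2)
Minimal DFA: 3 states


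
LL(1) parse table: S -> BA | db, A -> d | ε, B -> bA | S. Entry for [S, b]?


For [S, b]: 'b' ∈ FIRST(BA)
Entry: S -> BA


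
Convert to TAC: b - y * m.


Break into single-operator statements:
t1 = y * m
t2 = b - t1


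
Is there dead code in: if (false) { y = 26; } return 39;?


condition is constant false, so the whole block is unreachable
Dead: 'if (false) { y = 26; }'


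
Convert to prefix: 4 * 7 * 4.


left-to-right (same/higher precedence on left): tree is (* (* 4 7) 4)
Prefix: * * 4 7 4


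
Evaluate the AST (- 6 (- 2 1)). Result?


Evaluate inner: (- 2 1) = 1
Evaluate root: (- 6 1) = 5
Result: 5


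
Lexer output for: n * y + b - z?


Scan left to right, longest-match per lexeme
Tokens: ID(n), OP(*), ID(y), OP(+), ID(b), OP(-), ID(z)


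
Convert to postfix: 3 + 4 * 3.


* has higher precedence, evaluate 4*3 first
Postfix: 3 4 3 * +


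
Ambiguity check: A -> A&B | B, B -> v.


precedence layered via separate nonterminal B: deterministic
Unambiguous


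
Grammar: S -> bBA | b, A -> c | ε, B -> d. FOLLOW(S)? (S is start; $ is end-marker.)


$ ∈ FOLLOW(S). For each A -> αBβ: add FIRST(β)\{ε} to FOLLOW(B); if β nullable, add FOLLOW(A).
FOLLOW(S) = {$}


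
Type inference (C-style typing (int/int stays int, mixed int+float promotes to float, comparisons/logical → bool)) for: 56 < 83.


Operand types: int < int
Rule: comparison yields bool
Result type: bool


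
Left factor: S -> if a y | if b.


Common prefix: 'if'
Factored: S -> if S', S' -> a y | b


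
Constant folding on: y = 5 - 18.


5 - 18 = -13 at compile time
Optimized: y = -13


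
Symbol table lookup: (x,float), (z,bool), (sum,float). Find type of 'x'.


Lookup 'x' → type float


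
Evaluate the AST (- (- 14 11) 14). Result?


Evaluate inner: (- 14 11) = 3
Evaluate root: (- 3 14) = -11
Result: -11


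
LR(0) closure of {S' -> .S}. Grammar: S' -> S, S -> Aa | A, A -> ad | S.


Start: S' -> .S
For each item with dot before a nonterminal B, add B -> .γ for every B-production
Closure: [S' -> .S, S -> .Aa, S -> .A, A -> .ad, A -> .S]


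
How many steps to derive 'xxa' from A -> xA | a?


Derivation: A => xA => xxA => xxa
Steps: 3


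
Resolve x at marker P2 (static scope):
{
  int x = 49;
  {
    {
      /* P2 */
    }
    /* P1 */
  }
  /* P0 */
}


P2's block does not declare x; resolves to the enclosing declaration at depth 0
x = 49


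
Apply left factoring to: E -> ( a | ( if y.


Common prefix: '('
Factored: E -> ( E', E' -> a | if y


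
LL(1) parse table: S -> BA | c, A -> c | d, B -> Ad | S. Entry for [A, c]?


For [A, c]: 'c' ∈ FIRST(c)
Entry: A -> c


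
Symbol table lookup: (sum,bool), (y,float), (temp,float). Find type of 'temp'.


Lookup 'temp' → type float


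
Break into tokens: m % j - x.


Scan left to right, longest-match per lexeme
Tokens: ID(m), OP(%), ID(j), OP(-), ID(x)


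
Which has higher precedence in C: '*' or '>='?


'*' is multiplicative (level 10); '>=' is relational (level 7)
Higher level binds tighter
'*' has higher precedence than '>='


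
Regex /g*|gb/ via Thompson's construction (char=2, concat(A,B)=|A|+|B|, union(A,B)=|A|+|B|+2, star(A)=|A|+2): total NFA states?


Syntax tree has 3 char leaf(s), 1 union(s), 1 star(s)
chars contribute 3×2 = 6; each union adds +2; each star adds +2
Total: 6 + 2 + 2 = 10 states


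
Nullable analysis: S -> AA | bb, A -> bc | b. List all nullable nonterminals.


A nonterminal is nullable iff some alternative derives ε (directly, or every symbol in it is nullable)
Nullable: {}


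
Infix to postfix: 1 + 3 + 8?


Left to right (same or higher precedence on left)
Postfix: 1 3 + 8 +


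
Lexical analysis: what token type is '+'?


Pattern: operator symbol
Type: OPERATOR


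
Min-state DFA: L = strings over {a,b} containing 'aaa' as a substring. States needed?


KMP-style automaton: 3 progress states + 1 absorbing accept = 4
Minimal DFA: 4 states


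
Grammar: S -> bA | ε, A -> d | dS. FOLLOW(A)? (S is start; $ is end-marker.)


$ ∈ FOLLOW(S). For each A -> αBβ: add FIRST(β)\{ε} to FOLLOW(B); if β nullable, add FOLLOW(A).
FOLLOW(A) = {$}


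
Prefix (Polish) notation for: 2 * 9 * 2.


left-to-right (same/higher precedence on left): tree is (* (* 2 9) 2)
Prefix: * * 2 9 2


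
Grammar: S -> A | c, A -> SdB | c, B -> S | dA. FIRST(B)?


Per alternative of B: FIRST(S) = {c}; FIRST(dA) = {d}
FIRST(B) = {c, d}


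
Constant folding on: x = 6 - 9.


6 - 9 = -3 at compile time
Optimized: x = -3


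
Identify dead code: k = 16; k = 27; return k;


first assignment to k is overwritten before any read
Dead: 'k = 16'


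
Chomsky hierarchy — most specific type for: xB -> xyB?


LHS has context (more than one symbol) and |LHS| ≤ |RHS|
Classification: Type 1 (Context-Sensitive)


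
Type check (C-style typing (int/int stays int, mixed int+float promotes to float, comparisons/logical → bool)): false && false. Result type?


Operand types: bool && bool
Rule: logical operators take bool operands and yield bool
Result type: bool


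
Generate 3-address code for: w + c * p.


Break into single-operator statements:
t1 = c * p
t2 = w + t1


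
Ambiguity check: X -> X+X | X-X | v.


'v+v-v' has two parse trees (no precedence encoded between + and -)
Ambiguous


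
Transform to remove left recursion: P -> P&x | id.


Left-recursive alternatives: P&x; non-recursive: id
Introduce P': P -> idP', P' -> &xP' | ε


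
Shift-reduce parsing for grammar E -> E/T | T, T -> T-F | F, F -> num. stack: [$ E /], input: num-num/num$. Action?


no handle ('E/' is not any RHS); shift 'num'
Action: shift


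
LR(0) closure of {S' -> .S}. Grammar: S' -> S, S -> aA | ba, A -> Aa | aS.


Start: S' -> .S
For each item with dot before a nonterminal B, add B -> .γ for every B-production
Closure: [S' -> .S, S -> .aA, S -> .ba]


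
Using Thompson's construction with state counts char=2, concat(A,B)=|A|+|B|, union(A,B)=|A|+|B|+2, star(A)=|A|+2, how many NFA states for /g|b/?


Syntax tree has 2 char leaf(s), 1 union(s), 0 star(s)
chars contribute 2×2 = 4; each union adds +2; each star adds +2
Total: 4 + 2 + 0 = 6 states


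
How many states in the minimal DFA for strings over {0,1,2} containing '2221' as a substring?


KMP-style automaton: 4 progress states + 1 absorbing accept = 5
Minimal DFA: 5 states


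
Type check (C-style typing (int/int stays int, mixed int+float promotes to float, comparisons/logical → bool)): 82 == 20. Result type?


Operand types: int == int
Rule: comparison yields bool
Result type: bool


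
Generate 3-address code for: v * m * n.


Break into single-operator statements:
t1 = v * m
t2 = t1 * n


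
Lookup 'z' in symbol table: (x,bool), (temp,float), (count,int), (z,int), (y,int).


Lookup 'z' → type int


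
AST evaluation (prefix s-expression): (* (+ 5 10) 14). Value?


Evaluate inner: (+ 5 10) = 15
Evaluate root: (* 15 14) = 210
Result: 210


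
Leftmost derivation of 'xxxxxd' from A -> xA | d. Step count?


Derivation: A => xA => xxA => xxxA => xxxxA => xxxxxA => xxxxxd
Steps: 6


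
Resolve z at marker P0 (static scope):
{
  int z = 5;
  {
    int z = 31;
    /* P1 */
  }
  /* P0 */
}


z declared in the same block as P0
z = 5


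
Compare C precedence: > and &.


'>' is relational (level 7); '&' is bitwise AND (level 5)
Higher level binds tighter
'>' has higher precedence than '&'


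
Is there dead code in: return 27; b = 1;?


statement follows a return and is unreachable
Dead: 'b = 1'


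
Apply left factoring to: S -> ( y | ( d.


Common prefix: '('
Factored: S -> ( S', S' -> y | d


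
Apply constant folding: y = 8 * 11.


8 * 11 = 88 at compile time
Optimized: y = 88


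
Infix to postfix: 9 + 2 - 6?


Left to right (same or higher precedence on left)
Postfix: 9 2 + 6 -


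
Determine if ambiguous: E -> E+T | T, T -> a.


precedence layered via separate nonterminal T: deterministic
Unambiguous


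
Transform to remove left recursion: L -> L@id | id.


Left-recursive alternatives: L@id; non-recursive: id
Introduce L': L -> idL', L' -> @idL' | ε


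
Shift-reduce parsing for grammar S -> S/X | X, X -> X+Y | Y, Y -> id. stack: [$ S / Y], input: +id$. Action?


'Y' (not preceded by X+) is the handle for X -> Y
Action: reduce (X -> Y)


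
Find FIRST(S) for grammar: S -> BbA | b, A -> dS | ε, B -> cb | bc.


Per alternative of S: FIRST(BbA) = {b, c}; FIRST(b) = {b}
FIRST(S) = {b, c}


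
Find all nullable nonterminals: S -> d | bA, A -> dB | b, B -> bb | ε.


A nonterminal is nullable iff some alternative derives ε (directly, or every symbol in it is nullable)
Nullable: {B}


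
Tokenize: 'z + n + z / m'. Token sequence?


Scan left to right, longest-match per lexeme
Tokens: ID(z), OP(+), ID(n), OP(+), ID(z), OP(/), ID(m)


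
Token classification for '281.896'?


Pattern: digits with a decimal point
Type: FLOAT_LITERAL


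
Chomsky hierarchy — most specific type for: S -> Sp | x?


Left-linear: every RHS is a terminal or one nonterminal followed by a terminal
Classification: Type 3 (Regular)


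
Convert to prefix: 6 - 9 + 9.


left-to-right (same/higher precedence on left): tree is (+ (- 6 9) 9)
Prefix: + - 6 9 9


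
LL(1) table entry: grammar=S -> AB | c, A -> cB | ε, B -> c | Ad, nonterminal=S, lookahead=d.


For [S, d]: 'd' ∈ FIRST(AB)
Entry: S -> AB


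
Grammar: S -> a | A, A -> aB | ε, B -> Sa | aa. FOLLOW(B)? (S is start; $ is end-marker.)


$ ∈ FOLLOW(S). For each A -> αBβ: add FIRST(β)\{ε} to FOLLOW(B); if β nullable, add FOLLOW(A).
FOLLOW(B) = {$, a}


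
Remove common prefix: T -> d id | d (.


Common prefix: 'd'
Factored: T -> d T', T' -> id | (


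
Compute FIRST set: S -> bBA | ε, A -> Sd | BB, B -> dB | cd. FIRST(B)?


Per alternative of B: FIRST(dB) = {d}; FIRST(cd) = {c}
FIRST(B) = {c, d}


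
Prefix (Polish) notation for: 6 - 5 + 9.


left-to-right (same/higher precedence on left): tree is (+ (- 6 5) 9)
Prefix: + - 6 5 9


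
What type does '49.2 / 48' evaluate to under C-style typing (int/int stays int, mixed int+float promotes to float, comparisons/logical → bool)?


Operand types: float / int
Rule: mixed int/float promotes to float; int/int stays int
Result type: float


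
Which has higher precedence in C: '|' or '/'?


'/' is multiplicative (level 10); '|' is bitwise OR (level 3)
Higher level binds tighter
'/' has higher precedence than '|'


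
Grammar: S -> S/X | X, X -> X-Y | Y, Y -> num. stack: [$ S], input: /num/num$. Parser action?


shift '/' to continue S -> S/X
Action: shift


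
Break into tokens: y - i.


Scan left to right, longest-match per lexeme
Tokens: ID(y), OP(-), ID(i)


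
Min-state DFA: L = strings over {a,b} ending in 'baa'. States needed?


Track the longest suffix of input matching a prefix of 'baa': 4 classes (prefixes of length 0..3)
Minimal DFA: 4 states


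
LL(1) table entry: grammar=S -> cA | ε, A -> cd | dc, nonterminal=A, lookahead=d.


For [A, d]: 'd' ∈ FIRST(dc)
Entry: A -> dc


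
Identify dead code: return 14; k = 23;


statement follows a return and is unreachable
Dead: 'k = 23'


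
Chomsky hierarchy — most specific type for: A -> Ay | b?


Left-linear: every RHS is a terminal or one nonterminal followed by a terminal
Classification: Type 3 (Regular)


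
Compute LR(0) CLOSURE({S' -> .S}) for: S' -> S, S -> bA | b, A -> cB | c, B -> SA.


Start: S' -> .S
For each item with dot before a nonterminal B, add B -> .γ for every B-production
Closure: [S' -> .S, S -> .bA, S -> .b]


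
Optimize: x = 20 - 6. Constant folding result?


20 - 6 = 14 at compile time
Optimized: x = 14


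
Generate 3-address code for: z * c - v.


Break into single-operator statements:
t1 = z * c
t2 = t1 - v


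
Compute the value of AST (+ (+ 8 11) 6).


Evaluate inner: (+ 8 11) = 19
Evaluate root: (+ 19 6) = 25
Result: 25


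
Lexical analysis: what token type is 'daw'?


Pattern: letter/underscore followed by alphanumerics, not a keyword
Type: IDENTIFIER


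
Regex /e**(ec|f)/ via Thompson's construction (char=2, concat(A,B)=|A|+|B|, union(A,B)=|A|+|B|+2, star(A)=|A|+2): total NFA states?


Syntax tree has 4 char leaf(s), 1 union(s), 2 star(s)
chars contribute 4×2 = 8; each union adds +2; each star adds +2
Total: 8 + 2 + 4 = 14 states


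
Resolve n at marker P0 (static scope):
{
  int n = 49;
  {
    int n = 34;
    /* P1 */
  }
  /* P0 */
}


n declared in the same block as P0
n = 49


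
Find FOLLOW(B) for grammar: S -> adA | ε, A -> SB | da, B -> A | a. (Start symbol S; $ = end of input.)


$ ∈ FOLLOW(S). For each A -> αBβ: add FIRST(β)\{ε} to FOLLOW(B); if β nullable, add FOLLOW(A).
FOLLOW(B) = {$, a, d}


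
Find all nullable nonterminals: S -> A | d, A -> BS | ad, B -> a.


A nonterminal is nullable iff some alternative derives ε (directly, or every symbol in it is nullable)
Nullable: {}


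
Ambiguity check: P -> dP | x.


right-linear, alternatives start with distinct terminals 'd' vs 'x': unique leftmost derivation
Unambiguous


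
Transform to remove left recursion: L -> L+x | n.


Left-recursive alternatives: L+x; non-recursive: n
Introduce L': L -> nL', L' -> +xL' | ε


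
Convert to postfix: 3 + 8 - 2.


Left to right (same or higher precedence on left)
Postfix: 3 8 + 2 -


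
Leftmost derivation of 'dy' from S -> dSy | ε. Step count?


Derivation: S => dSy => dy
Steps: 2


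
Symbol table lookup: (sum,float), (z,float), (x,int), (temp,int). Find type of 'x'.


Lookup 'x' → type int


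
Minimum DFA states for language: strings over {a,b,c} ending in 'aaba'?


Track the longest suffix of input matching a prefix of 'aaba': 5 classes (prefixes of length 0..4)
Minimal DFA: 5 states


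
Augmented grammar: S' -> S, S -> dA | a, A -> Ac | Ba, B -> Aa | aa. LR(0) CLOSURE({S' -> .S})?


Start: S' -> .S
For each item with dot before a nonterminal B, add B -> .γ for every B-production
Closure: [S' -> .S, S -> .dA, S -> .a]


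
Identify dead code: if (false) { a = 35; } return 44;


condition is constant false, so the whole block is unreachable
Dead: 'if (false) { a = 35; }'


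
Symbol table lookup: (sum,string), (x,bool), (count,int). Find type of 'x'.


Lookup 'x' → type bool


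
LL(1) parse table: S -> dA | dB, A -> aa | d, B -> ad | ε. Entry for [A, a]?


For [A, a]: 'a' ∈ FIRST(aa)
Entry: A -> aa


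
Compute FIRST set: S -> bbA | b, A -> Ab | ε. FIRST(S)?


Per alternative of S: FIRST(bbA) = {b}; FIRST(b) = {b}
FIRST(S) = {b}


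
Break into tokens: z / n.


Scan left to right, longest-match per lexeme
Tokens: ID(z), OP(/), ID(n)


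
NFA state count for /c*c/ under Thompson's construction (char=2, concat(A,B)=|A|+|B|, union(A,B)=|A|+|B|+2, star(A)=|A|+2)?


Syntax tree has 2 char leaf(s), 0 union(s), 1 star(s)
chars contribute 2×2 = 4; each union adds +2; each star adds +2
Total: 4 + 0 + 2 = 6 states


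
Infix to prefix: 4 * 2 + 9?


left-to-right (same/higher precedence on left): tree is (+ (* 4 2) 9)
Prefix: + * 4 2 9


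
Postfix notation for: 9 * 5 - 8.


Left to right (same or higher precedence on left)
Postfix: 9 5 * 8 -


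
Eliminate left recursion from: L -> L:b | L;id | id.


Left-recursive alternatives: L:b, L;id; non-recursive: id
Introduce L': L -> idL', L' -> :bL' | ;idL' | ε


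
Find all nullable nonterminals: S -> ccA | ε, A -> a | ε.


A nonterminal is nullable iff some alternative derives ε (directly, or every symbol in it is nullable)
Nullable: {A, S}


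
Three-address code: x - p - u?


Break into single-operator statements:
t1 = x - p
t2 = t1 - u


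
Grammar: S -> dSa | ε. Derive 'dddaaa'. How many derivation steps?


Derivation: S => dSa => ddSaa => dddSaaa => dddaaa
Steps: 4


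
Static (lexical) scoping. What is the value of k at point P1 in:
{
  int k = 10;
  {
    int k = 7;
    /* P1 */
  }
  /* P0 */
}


k declared in the same block as P1
k = 7


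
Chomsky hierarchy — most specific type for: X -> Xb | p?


Left-linear: every RHS is a terminal or one nonterminal followed by a terminal
Classification: Type 3 (Regular)


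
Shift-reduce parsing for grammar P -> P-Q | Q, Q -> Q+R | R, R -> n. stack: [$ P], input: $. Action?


start symbol P on stack, input exhausted
Action: accept


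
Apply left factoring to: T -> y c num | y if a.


Common prefix: 'y'
Factored: T -> y T', T' -> c num | if a


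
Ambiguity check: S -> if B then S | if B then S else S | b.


dangling else: 'if B then if B then b else b' parses two ways
Ambiguous


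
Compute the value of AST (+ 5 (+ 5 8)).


Evaluate inner: (+ 5 8) = 13
Evaluate root: (+ 5 13) = 18
Result: 18


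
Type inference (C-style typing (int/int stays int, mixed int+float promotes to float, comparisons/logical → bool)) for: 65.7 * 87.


Operand types: float * int
Rule: mixed int/float promotes to float; int/int stays int
Result type: float


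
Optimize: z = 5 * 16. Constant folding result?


5 * 16 = 80 at compile time
Optimized: z = 80


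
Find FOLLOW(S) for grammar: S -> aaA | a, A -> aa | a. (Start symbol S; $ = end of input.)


$ ∈ FOLLOW(S). For each A -> αBβ: add FIRST(β)\{ε} to FOLLOW(B); if β nullable, add FOLLOW(A).
FOLLOW(S) = {$}


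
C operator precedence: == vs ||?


'==' is equality (level 6); '||' is logical OR (level 1)
Higher level binds tighter
'==' has higher precedence than '||'


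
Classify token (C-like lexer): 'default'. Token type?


Pattern: reserved word
Type: KEYWORD


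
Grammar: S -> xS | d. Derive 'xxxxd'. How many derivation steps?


Derivation: S => xS => xxS => xxxS => xxxxS => xxxxd
Steps: 5


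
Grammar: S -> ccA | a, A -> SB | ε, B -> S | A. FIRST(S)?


Per alternative of S: FIRST(ccA) = {c}; FIRST(a) = {a}
FIRST(S) = {a, c}


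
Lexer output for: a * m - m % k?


Scan left to right, longest-match per lexeme
Tokens: ID(a), OP(*), ID(m), OP(-), ID(m), OP(%), ID(k)


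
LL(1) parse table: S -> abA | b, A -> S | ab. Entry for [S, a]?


For [S, a]: 'a' ∈ FIRST(abA)
Entry: S -> abA


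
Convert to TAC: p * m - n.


Break into single-operator statements:
t1 = p * m
t2 = t1 - n


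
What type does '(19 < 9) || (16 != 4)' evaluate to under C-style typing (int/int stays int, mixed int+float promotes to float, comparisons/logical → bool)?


Operand types: bool || bool
Rule: logical operators take bool operands and yield bool
Result type: bool


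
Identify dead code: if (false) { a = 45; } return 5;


condition is constant false, so the whole block is unreachable
Dead: 'if (false) { a = 45; }'


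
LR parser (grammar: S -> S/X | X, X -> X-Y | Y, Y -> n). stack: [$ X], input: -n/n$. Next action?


shift '-' to continue X -> X-Y
Action: shift


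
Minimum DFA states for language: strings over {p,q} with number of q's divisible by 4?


Track (count of q) mod 4: states 0..3, accept at 0
Minimal DFA: 4 states


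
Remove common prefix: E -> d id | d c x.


Common prefix: 'd'
Factored: E -> d E', E' -> id | c x


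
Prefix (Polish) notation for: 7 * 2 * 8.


left-to-right (same/higher precedence on left): tree is (* (* 7 2) 8)
Prefix: * * 7 2 8


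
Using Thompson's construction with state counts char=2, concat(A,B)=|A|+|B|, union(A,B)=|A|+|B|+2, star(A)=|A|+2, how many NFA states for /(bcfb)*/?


Syntax tree has 4 char leaf(s), 0 union(s), 1 star(s)
chars contribute 4×2 = 8; each union adds +2; each star adds +2
Total: 8 + 0 + 2 = 10 states


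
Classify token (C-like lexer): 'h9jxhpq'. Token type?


Pattern: letter/underscore followed by alphanumerics, not a keyword
Type: IDENTIFIER


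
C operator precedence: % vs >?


'%' is multiplicative (level 10); '>' is relational (level 7)
Higher level binds tighter
'%' has higher precedence than '>'


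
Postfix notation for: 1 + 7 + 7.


Left to right (same or higher precedence on left)
Postfix: 1 7 + 7 +


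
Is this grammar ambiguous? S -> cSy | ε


balanced c^n…y^n: each string has a unique parse
Unambiguous


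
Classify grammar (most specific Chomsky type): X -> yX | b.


Right-linear: every RHS is a terminal or a terminal followed by one nonterminal
Classification: Type 3 (Regular)


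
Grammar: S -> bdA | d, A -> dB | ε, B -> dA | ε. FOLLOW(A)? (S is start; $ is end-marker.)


$ ∈ FOLLOW(S). For each A -> αBβ: add FIRST(β)\{ε} to FOLLOW(B); if β nullable, add FOLLOW(A).
FOLLOW(A) = {$}


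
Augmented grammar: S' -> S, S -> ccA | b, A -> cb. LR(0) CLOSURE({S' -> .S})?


Start: S' -> .S
For each item with dot before a nonterminal B, add B -> .γ for every B-production
Closure: [S' -> .S, S -> .ccA, S -> .b]


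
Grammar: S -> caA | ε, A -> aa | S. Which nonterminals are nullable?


A nonterminal is nullable iff some alternative derives ε (directly, or every symbol in it is nullable)
Nullable: {A, S}


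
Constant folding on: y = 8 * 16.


8 * 16 = 128 at compile time
Optimized: y = 128


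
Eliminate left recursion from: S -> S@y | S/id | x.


Left-recursive alternatives: S@y, S/id; non-recursive: x
Introduce S': S -> xS', S' -> @yS' | /idS' | ε


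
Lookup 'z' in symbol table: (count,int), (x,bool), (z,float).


Lookup 'z' → type float


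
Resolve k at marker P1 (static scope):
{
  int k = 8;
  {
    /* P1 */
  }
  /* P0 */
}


P1's block does not declare k; resolves to the enclosing declaration at depth 0
k = 8


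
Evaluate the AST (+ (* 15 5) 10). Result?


Evaluate inner: (* 15 5) = 75
Evaluate root: (+ 75 10) = 85
Result: 85


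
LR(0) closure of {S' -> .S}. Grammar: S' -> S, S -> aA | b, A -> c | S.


Start: S' -> .S
For each item with dot before a nonterminal B, add B -> .γ for every B-production
Closure: [S' -> .S, S -> .aA, S -> .b]


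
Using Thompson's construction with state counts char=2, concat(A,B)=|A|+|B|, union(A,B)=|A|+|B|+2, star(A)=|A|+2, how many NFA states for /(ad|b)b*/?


Syntax tree has 4 char leaf(s), 1 union(s), 1 star(s)
chars contribute 4×2 = 8; each union adds +2; each star adds +2
Total: 8 + 2 + 2 = 12 states


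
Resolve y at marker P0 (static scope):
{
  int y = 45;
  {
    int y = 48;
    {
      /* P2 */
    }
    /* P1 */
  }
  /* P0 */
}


y declared in the same block as P0
y = 45


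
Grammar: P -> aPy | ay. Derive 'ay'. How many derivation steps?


Derivation: P => ay
Steps: 1


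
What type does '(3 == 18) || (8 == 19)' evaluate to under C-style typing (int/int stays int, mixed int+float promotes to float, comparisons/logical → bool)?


Operand types: bool || bool
Rule: logical operators take bool operands and yield bool
Result type: bool


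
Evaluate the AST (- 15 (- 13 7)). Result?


Evaluate inner: (- 13 7) = 6
Evaluate root: (- 15 6) = 9
Result: 9


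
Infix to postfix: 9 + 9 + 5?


Left to right (same or higher precedence on left)
Postfix: 9 9 + 5 +


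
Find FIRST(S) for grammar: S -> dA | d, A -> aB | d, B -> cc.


Per alternative of S: FIRST(dA) = {d}; FIRST(d) = {d}
FIRST(S) = {d}


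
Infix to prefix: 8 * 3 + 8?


left-to-right (same/higher precedence on left): tree is (+ (* 8 3) 8)
Prefix: + * 8 3 8
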